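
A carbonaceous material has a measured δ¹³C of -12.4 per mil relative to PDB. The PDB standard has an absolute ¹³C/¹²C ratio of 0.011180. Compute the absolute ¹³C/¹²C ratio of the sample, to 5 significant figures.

R_sample = R_standard × (δ¹³C/1000 + 1)
R_sample = 0.011180 × (-12.4/1000 + 1) = 0.011180 × 0.987600
R_sample = 0.0110414

0.011041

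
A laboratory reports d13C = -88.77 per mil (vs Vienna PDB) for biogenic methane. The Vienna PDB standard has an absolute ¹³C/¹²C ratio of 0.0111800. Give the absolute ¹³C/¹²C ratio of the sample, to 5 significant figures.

0.010188

R_sample = R_standard × (d13C/1000 + 1)
R_sample = 0.0111800 × (-88.77/1000 + 1) = 0.0111800 × 0.911230
R_sample = 0.0101876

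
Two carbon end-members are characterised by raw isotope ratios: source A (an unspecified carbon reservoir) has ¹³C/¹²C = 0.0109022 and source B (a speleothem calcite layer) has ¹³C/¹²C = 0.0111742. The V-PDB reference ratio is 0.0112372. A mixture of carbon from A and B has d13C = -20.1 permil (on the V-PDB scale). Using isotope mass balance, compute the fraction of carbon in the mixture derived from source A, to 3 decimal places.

0.599

δ_A = (0.0109022/0.0112372 − 1)×1000 = (0.970188 − 1)×1000 = -29.812 permil
δ_B = (0.0111742/0.0112372 − 1)×1000 = (0.994394 − 1)×1000 = -5.606 permil
f_A = (δ_mix − δ_B)/(δ_A − δ_B) = (-20.1 − (-5.606))/(-29.812 − (-5.606))
f_A = -14.494 / -24.205 = 0.5988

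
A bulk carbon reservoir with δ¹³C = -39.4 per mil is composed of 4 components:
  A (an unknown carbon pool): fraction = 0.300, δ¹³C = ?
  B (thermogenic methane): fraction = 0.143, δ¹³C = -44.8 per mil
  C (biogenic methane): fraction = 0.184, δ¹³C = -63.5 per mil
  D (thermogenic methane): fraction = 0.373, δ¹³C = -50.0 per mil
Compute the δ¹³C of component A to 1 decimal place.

-8.9 per mil

Isotope mass balance: δ_bulk = Σ fᵢ·δᵢ.
-39.4 = 0.300×δ_A + 0.143×(-44.8) + 0.184×(-63.5) + 0.373×(-50.0)
0.300·δ_A = -39.4 − (-36.740) = -2.660
δ_A = -2.660 / 0.300 = -8.87 per mil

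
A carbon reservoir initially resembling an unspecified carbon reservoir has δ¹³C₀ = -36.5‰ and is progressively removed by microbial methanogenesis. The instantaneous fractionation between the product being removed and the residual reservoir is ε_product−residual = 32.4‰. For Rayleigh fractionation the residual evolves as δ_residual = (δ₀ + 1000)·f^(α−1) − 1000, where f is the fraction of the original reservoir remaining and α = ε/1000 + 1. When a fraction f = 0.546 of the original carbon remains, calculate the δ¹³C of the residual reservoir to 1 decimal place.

Rayleigh residual: δ_res = (δ₀ + 1000)·f^(α−1) − 1000
α = ε/1000 + 1 = 1.03240, so α − 1 = 0.03240
f^(α−1) = 0.546^(0.03240) = 0.980585
δ_res = (-36.5 + 1000) × 0.980585 − 1000 = 944.793 − 1000 = -55.21‰

-55.2‰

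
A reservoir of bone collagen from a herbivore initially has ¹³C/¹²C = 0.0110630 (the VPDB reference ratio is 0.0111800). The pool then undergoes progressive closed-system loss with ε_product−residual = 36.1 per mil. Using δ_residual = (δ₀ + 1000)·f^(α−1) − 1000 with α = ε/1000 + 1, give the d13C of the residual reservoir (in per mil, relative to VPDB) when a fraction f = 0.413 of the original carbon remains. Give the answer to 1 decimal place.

-41.6 per mil

δ₀ = (0.0110630/0.0111800 − 1)×1000 = (0.989535 − 1)×1000 = -10.465 per mil
α − 1 = ε/1000 = 0.0361
f^(α−1) = 0.413^(0.0361) = 0.968581
δ_res = (-10.465 + 1000) × 0.968581 − 1000 = 958.444 − 1000 = -41.56 per mil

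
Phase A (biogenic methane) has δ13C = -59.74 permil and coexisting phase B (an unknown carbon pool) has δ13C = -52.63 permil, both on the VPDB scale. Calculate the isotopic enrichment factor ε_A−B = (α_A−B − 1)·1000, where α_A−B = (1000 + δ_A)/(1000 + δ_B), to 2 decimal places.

-7.50 permil

α_A−B = (1000 + -59.74) / (1000 + -52.63) = 940.26 / 947.37 = 0.992495
ε_A−B = (0.992495 − 1) × 1000 = -7.505 permil
(The approximation ε ≈ δ_A − δ_B would give -7.11 permil.)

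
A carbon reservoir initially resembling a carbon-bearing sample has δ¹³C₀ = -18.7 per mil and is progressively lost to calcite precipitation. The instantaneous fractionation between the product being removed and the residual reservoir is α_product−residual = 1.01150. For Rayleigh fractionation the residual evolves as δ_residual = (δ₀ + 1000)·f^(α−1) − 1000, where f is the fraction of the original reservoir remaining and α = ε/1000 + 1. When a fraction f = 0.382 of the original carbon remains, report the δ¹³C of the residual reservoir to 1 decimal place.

-29.5 per mil

Rayleigh residual: δ_res = (δ₀ + 1000)·f^(α−1) − 1000
α − 1 = 0.01150
f^(α−1) = 0.382^(0.01150) = 0.988994
δ_res = (-18.7 + 1000) × 0.988994 − 1000 = 970.500 − 1000 = -29.50 per mil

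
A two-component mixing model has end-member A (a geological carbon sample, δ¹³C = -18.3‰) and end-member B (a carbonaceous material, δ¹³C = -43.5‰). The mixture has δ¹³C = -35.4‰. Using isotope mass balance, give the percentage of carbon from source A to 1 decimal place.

32.1%

δ_mix = f_A·δ_A + (1 − f_A)·δ_B  ⇒  f_A = (δ_mix − δ_B)/(δ_A − δ_B)
f_A = (-35.4 − (-43.5)) / (-18.3 − (-43.5))
f_A = 8.1 / 25.2 = 0.3214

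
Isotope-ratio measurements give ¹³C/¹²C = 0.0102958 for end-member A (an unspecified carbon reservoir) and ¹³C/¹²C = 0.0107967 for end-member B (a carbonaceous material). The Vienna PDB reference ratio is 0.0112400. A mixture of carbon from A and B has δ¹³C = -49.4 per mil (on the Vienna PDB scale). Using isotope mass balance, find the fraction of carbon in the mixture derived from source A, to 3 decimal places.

0.224

δ_A = (0.0102958/0.0112400 − 1)×1000 = (0.915996 − 1)×1000 = -84.004 per mil
δ_B = (0.0107967/0.0112400 − 1)×1000 = (0.960560 − 1)×1000 = -39.440 per mil
f_A = (δ_mix − δ_B)/(δ_A − δ_B) = (-49.4 − (-39.440))/(-84.004 − (-39.440))
f_A = -9.960 / -44.564 = 0.2235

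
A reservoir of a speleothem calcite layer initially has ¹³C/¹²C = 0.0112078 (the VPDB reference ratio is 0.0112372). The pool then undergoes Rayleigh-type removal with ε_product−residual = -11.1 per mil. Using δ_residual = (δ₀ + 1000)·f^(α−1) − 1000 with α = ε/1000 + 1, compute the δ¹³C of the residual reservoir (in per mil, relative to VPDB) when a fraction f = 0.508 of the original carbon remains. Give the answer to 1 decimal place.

4.9 per mil

δ₀ = (0.0112078/0.0112372 − 1)×1000 = (0.997384 − 1)×1000 = -2.616 per mil
α − 1 = ε/1000 = -0.0111
f^(α−1) = 0.508^(-0.0111) = 1.007546
δ_res = (-2.616 + 1000) × 1.007546 − 1000 = 1004.910 − 1000 = 4.91 per mil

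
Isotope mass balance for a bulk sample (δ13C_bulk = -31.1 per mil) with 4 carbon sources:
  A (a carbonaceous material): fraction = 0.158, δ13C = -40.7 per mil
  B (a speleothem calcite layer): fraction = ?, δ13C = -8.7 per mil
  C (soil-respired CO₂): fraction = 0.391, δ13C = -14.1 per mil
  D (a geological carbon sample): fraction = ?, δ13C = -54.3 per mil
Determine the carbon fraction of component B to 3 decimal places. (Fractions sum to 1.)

Let f_B and f_D be the unknown fractions; fractions sum to 1 so f_B + f_D = 0.451.
Mass balance: Σ fᵢ·δᵢ = δ_bulk ⇒ f_B·(-8.7) + f_D·(-54.3) = -31.1 − (-11.944) = -19.156
Substitute f_D = 0.451 − f_B:
f_B·(-8.7 − -54.3) = -19.156 − 0.451×(-54.3) = 5.333
f_B = 5.333 / 45.6 = 0.1170

0.117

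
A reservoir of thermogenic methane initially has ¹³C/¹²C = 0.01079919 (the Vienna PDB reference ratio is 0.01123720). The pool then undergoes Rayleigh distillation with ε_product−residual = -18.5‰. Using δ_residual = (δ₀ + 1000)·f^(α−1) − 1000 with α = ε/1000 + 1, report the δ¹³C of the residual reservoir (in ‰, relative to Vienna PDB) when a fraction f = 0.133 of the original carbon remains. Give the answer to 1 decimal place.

δ₀ = (0.01079919/0.01123720 − 1)×1000 = (0.961021 − 1)×1000 = -38.979‰
α − 1 = ε/1000 = -0.0185
f^(α−1) = 0.133^(-0.0185) = 1.038027
δ_res = (-38.979 + 1000) × 1.038027 − 1000 = 997.566 − 1000 = -2.43‰

-2.4‰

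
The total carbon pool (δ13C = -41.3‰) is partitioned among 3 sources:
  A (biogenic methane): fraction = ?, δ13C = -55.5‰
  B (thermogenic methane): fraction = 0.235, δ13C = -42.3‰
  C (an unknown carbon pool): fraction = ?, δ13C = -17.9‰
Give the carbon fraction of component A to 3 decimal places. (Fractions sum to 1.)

0.470

Let f_A and f_C be the unknown fractions; fractions sum to 1 so f_A + f_C = 0.765.
Mass balance: Σ fᵢ·δᵢ = δ_bulk ⇒ f_A·(-55.5) + f_C·(-17.9) = -41.3 − (-9.940) = -31.359
Substitute f_C = 0.765 − f_A:
f_A·(-55.5 − -17.9) = -31.359 − 0.765×(-17.9) = -17.666
f_A = -17.666 / -37.6 = 0.4698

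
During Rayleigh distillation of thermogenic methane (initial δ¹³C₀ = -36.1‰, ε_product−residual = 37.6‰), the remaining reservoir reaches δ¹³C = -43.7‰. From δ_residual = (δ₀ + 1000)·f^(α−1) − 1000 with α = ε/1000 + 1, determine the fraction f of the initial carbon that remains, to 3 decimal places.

α − 1 = ε/1000 = 0.0376
(δ_res + 1000)/(δ₀ + 1000) = (-43.7 + 1000)/(-36.1 + 1000) = 956.3/963.9 = 0.992115
f = 0.992115^(1/0.0376) = exp(ln(0.992115)/0.0376) = exp(-0.00792/0.0376)
f = exp(-0.2105) = 0.8102

0.810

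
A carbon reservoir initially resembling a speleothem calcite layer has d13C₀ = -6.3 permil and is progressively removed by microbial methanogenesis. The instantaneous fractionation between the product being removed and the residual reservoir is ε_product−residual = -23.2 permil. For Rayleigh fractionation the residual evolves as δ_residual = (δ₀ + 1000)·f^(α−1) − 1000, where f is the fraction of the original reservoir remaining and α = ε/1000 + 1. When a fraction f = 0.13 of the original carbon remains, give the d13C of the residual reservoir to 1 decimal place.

Rayleigh residual: δ_res = (δ₀ + 1000)·f^(α−1) − 1000
α = ε/1000 + 1 = 0.97680, so α − 1 = -0.02320
f^(α−1) = 0.13^(-0.02320) = 1.048471
δ_res = (-6.3 + 1000) × 1.048471 − 1000 = 1041.866 − 1000 = 41.87 permil

41.9 permil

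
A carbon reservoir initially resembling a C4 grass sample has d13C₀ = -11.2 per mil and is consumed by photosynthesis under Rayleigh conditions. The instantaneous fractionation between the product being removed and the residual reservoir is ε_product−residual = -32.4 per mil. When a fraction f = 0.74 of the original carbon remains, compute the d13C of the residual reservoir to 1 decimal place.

Rayleigh residual: δ_res = (δ₀ + 1000)·f^(α−1) − 1000
α = ε/1000 + 1 = 0.96760, so α − 1 = -0.03240
f^(α−1) = 0.74^(-0.03240) = 1.009804
δ_res = (-11.2 + 1000) × 1.009804 − 1000 = 998.494 − 1000 = -1.51 per mil

-1.5 per mil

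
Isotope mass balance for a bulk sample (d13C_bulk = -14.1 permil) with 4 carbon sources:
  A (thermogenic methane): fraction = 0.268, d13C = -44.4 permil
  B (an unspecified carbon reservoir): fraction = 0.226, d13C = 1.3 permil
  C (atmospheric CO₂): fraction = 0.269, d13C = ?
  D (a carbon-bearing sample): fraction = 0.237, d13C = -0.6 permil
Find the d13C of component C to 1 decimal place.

-8.7 permil

Isotope mass balance: δ_bulk = Σ fᵢ·δᵢ.
-14.1 = 0.268×(-44.4) + 0.226×(1.3) + 0.269×δ_C + 0.237×(-0.6)
0.269·δ_C = -14.1 − (-11.748) = -2.352
δ_C = -2.352 / 0.269 = -8.74 permil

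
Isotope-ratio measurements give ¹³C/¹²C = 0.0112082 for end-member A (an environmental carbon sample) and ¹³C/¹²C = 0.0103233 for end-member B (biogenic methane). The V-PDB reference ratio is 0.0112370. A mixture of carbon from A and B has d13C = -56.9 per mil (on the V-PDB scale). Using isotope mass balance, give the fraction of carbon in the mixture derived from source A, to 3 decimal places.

0.310

δ_A = (0.0112082/0.0112370 − 1)×1000 = (0.997437 − 1)×1000 = -2.563 per mil
δ_B = (0.0103233/0.0112370 − 1)×1000 = (0.918688 − 1)×1000 = -81.312 per mil
f_A = (δ_mix − δ_B)/(δ_A − δ_B) = (-56.9 − (-81.312))/(-2.563 − (-81.312))
f_A = 24.412 / 78.749 = 0.3100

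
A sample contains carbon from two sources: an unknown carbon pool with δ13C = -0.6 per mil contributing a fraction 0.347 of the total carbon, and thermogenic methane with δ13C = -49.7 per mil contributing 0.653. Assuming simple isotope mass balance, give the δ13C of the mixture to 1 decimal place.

δ_mix = f_A·δ_A + f_B·δ_B
δ_mix = 0.347 × (-0.6) + 0.653 × (-49.7)
δ_mix = -0.21 + -32.45 = -32.66 per mil

-32.7 per mil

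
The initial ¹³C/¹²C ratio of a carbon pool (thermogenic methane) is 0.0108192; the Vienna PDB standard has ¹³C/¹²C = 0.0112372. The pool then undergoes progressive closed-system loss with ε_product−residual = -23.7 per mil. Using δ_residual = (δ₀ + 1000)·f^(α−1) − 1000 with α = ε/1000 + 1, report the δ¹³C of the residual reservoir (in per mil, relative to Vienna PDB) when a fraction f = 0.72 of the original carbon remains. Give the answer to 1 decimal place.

δ₀ = (0.0108192/0.0112372 − 1)×1000 = (0.962802 − 1)×1000 = -37.198 per mil
α − 1 = ε/1000 = -0.0237
f^(α−1) = 0.72^(-0.0237) = 1.007816
δ_res = (-37.198 + 1000) × 1.007816 − 1000 = 970.327 − 1000 = -29.67 per mil

-29.7 per mil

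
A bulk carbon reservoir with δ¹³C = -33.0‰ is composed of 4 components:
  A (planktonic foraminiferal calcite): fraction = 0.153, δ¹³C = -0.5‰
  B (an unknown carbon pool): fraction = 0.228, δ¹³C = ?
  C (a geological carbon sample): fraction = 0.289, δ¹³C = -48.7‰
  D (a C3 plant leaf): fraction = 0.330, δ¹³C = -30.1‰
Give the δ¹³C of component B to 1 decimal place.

-39.1‰

Isotope mass balance: δ_bulk = Σ fᵢ·δᵢ.
-33.0 = 0.153×(-0.5) + 0.228×δ_B + 0.289×(-48.7) + 0.330×(-30.1)
0.228·δ_B = -33.0 − (-24.084) = -8.916
δ_B = -8.916 / 0.228 = -39.11‰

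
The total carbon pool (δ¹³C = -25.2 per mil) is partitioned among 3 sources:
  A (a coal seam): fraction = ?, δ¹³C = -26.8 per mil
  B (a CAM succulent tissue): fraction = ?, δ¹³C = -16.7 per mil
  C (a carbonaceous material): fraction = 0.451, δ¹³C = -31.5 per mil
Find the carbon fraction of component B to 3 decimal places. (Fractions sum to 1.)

0.368

Let f_B and f_A be the unknown fractions; fractions sum to 1 so f_B + f_A = 0.549.
Mass balance: Σ fᵢ·δᵢ = δ_bulk ⇒ f_B·(-16.7) + f_A·(-26.8) = -25.2 − (-14.207) = -10.993
Substitute f_A = 0.549 − f_B:
f_B·(-16.7 − -26.8) = -10.993 − 0.549×(-26.8) = 3.720
f_B = 3.720 / 10.1 = 0.3683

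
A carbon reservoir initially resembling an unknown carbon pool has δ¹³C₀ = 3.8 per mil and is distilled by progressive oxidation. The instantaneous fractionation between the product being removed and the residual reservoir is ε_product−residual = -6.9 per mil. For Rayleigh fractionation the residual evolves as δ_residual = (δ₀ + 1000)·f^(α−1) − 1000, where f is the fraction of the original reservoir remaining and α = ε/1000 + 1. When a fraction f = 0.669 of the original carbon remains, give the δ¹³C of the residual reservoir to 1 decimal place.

Rayleigh residual: δ_res = (δ₀ + 1000)·f^(α−1) − 1000
α = ε/1000 + 1 = 0.99310, so α − 1 = -0.00690
f^(α−1) = 0.669^(-0.00690) = 1.002777
δ_res = (3.8 + 1000) × 1.002777 − 1000 = 1006.588 − 1000 = 6.59 per mil

6.6 per mil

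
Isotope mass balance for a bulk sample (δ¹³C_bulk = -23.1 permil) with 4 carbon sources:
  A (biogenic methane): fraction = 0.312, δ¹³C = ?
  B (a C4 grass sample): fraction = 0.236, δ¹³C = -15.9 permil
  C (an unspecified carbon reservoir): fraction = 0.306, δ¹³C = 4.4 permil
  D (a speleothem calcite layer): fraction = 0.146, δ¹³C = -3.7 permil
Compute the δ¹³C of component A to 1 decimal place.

Isotope mass balance: δ_bulk = Σ fᵢ·δᵢ.
-23.1 = 0.312×δ_A + 0.236×(-15.9) + 0.306×(4.4) + 0.146×(-3.7)
0.312·δ_A = -23.1 − (-2.946) = -20.154
δ_A = -20.154 / 0.312 = -64.60 permil

-64.6 permil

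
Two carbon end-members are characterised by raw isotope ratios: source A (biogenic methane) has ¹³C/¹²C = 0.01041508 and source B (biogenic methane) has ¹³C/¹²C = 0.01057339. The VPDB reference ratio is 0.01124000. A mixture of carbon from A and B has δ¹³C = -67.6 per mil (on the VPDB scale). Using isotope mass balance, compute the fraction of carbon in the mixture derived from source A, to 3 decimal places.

0.589

δ_A = (0.01041508/0.01124000 − 1)×1000 = (0.926609 − 1)×1000 = -73.391 per mil
δ_B = (0.01057339/0.01124000 − 1)×1000 = (0.940693 − 1)×1000 = -59.307 per mil
f_A = (δ_mix − δ_B)/(δ_A − δ_B) = (-67.6 − (-59.307))/(-73.391 − (-59.307))
f_A = -8.293 / -14.085 = 0.5888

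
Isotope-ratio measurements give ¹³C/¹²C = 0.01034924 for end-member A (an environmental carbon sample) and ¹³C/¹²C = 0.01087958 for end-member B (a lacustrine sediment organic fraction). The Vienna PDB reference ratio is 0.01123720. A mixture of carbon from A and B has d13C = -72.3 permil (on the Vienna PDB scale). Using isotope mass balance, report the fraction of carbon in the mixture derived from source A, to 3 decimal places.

0.858

δ_A = (0.01034924/0.01123720 − 1)×1000 = (0.920980 − 1)×1000 = -79.020 permil
δ_B = (0.01087958/0.01123720 − 1)×1000 = (0.968175 − 1)×1000 = -31.825 permil
f_A = (δ_mix − δ_B)/(δ_A − δ_B) = (-72.3 − (-31.825))/(-79.020 − (-31.825))
f_A = -40.475 / -47.195 = 0.8576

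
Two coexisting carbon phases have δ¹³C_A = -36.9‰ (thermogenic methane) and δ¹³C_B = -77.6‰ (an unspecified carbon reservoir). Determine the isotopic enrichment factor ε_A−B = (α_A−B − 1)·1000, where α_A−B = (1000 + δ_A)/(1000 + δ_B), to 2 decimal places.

α_A−B = (1000 + -36.9) / (1000 + -77.6) = 963.1 / 922.4 = 1.044124
ε_A−B = (1.044124 − 1) × 1000 = 44.124‰
(The approximation ε ≈ δ_A − δ_B would give 40.7‰.)

44.12‰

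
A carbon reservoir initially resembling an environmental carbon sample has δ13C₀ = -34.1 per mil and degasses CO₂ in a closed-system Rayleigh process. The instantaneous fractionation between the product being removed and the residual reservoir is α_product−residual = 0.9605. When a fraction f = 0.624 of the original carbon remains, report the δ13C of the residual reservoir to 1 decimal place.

-15.9 per mil

Rayleigh residual: δ_res = (δ₀ + 1000)·f^(α−1) − 1000
α − 1 = -0.03950
f^(α−1) = 0.624^(-0.03950) = 1.018803
δ_res = (-34.1 + 1000) × 1.018803 − 1000 = 984.062 − 1000 = -15.94 per mil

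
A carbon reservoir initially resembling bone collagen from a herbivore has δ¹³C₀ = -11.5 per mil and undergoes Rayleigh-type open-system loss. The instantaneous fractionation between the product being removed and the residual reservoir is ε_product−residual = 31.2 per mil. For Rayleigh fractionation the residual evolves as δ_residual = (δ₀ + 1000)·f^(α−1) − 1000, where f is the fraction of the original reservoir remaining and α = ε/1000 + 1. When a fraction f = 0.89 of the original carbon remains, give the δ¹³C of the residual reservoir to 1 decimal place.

Rayleigh residual: δ_res = (δ₀ + 1000)·f^(α−1) − 1000
α = ε/1000 + 1 = 1.03120, so α − 1 = 0.03120
f^(α−1) = 0.89^(0.03120) = 0.996371
δ_res = (-11.5 + 1000) × 0.996371 − 1000 = 984.912 − 1000 = -15.09 per mil

-15.1 per mil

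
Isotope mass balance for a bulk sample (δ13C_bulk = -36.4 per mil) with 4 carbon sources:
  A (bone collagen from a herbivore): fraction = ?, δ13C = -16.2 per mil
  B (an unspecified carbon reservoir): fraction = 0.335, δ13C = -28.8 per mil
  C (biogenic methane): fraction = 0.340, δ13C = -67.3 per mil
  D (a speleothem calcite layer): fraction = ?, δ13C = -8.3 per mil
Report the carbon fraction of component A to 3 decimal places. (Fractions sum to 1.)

0.148

Let f_A and f_D be the unknown fractions; fractions sum to 1 so f_A + f_D = 0.325.
Mass balance: Σ fᵢ·δᵢ = δ_bulk ⇒ f_A·(-16.2) + f_D·(-8.3) = -36.4 − (-32.530) = -3.870
Substitute f_D = 0.325 − f_A:
f_A·(-16.2 − -8.3) = -3.870 − 0.325×(-8.3) = -1.172
f_A = -1.172 / -7.9 = 0.1484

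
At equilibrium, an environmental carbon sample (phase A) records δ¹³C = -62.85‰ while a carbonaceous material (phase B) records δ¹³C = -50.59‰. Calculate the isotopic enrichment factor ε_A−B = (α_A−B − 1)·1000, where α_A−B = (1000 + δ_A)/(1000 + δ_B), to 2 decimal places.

-12.91‰

α_A−B = (1000 + -62.85) / (1000 + -50.59) = 937.15 / 949.41 = 0.987087
ε_A−B = (0.987087 − 1) × 1000 = -12.913‰
(The approximation ε ≈ δ_A − δ_B would give -12.26‰.)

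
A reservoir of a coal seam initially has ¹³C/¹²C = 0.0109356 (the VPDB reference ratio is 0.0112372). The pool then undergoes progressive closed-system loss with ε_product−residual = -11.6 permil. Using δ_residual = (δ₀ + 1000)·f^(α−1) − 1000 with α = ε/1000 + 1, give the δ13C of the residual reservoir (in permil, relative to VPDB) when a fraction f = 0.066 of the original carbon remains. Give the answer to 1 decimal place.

δ₀ = (0.0109356/0.0112372 − 1)×1000 = (0.973161 − 1)×1000 = -26.839 permil
α − 1 = ε/1000 = -0.0116
f^(α−1) = 0.066^(-0.0116) = 1.032032
δ_res = (-26.839 + 1000) × 1.032032 − 1000 = 1004.333 − 1000 = 4.33 permil

4.3 permil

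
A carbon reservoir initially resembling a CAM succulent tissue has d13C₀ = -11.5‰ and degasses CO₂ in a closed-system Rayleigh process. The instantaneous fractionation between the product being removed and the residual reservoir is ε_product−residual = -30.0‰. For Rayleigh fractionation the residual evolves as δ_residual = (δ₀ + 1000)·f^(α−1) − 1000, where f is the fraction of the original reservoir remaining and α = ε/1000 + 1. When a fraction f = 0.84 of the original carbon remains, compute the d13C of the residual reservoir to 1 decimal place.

-6.3‰

Rayleigh residual: δ_res = (δ₀ + 1000)·f^(α−1) − 1000
α = ε/1000 + 1 = 0.97000, so α − 1 = -0.03000
f^(α−1) = 0.84^(-0.03000) = 1.005244
δ_res = (-11.5 + 1000) × 1.005244 − 1000 = 993.684 − 1000 = -6.32‰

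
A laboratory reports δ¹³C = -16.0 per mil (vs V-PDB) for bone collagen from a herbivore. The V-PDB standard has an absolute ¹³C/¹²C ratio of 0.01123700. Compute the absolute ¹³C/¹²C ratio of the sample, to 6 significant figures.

R_sample = R_standard × (δ¹³C/1000 + 1)
R_sample = 0.01123700 × (-16.0/1000 + 1) = 0.01123700 × 0.984000
R_sample = 0.0110572

0.0110572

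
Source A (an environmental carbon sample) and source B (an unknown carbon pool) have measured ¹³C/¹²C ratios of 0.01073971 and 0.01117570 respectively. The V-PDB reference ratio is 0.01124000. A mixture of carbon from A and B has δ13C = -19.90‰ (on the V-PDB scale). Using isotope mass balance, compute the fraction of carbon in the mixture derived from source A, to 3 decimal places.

δ_A = (0.01073971/0.01124000 − 1)×1000 = (0.955490 − 1)×1000 = -44.510‰
δ_B = (0.01117570/0.01124000 − 1)×1000 = (0.994279 − 1)×1000 = -5.721‰
f_A = (δ_mix − δ_B)/(δ_A − δ_B) = (-19.90 − (-5.721))/(-44.510 − (-5.721))
f_A = -14.179 / -38.789 = 0.3655

0.366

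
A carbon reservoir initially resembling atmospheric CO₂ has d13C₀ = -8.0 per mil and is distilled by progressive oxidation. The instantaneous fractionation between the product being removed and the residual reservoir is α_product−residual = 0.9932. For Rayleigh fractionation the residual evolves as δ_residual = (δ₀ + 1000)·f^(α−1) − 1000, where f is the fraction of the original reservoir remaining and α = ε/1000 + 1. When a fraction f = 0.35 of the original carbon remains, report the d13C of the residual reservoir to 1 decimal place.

Rayleigh residual: δ_res = (δ₀ + 1000)·f^(α−1) − 1000
α − 1 = -0.00680
f^(α−1) = 0.35^(-0.00680) = 1.007164
δ_res = (-8.0 + 1000) × 1.007164 − 1000 = 999.107 − 1000 = -0.89 per mil

-0.9 per mil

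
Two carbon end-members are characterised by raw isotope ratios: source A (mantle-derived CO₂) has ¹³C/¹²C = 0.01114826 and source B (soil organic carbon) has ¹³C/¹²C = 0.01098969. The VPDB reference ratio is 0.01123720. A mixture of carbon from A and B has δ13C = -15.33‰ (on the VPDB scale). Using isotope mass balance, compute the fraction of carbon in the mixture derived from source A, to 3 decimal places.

0.475

δ_A = (0.01114826/0.01123720 − 1)×1000 = (0.992085 − 1)×1000 = -7.915‰
δ_B = (0.01098969/0.01123720 − 1)×1000 = (0.977974 − 1)×1000 = -22.026‰
f_A = (δ_mix − δ_B)/(δ_A − δ_B) = (-15.33 − (-22.026))/(-7.915 − (-22.026))
f_A = 6.696 / 14.111 = 0.4745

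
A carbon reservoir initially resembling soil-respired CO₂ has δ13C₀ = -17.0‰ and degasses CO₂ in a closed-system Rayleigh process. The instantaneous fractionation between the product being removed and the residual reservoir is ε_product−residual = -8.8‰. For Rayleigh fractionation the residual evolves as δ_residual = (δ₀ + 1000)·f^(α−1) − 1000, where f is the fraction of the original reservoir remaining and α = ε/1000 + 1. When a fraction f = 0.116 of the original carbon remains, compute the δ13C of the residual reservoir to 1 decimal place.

1.8‰

Rayleigh residual: δ_res = (δ₀ + 1000)·f^(α−1) − 1000
α = ε/1000 + 1 = 0.99120, so α − 1 = -0.00880
f^(α−1) = 0.116^(-0.00880) = 1.019137
δ_res = (-17.0 + 1000) × 1.019137 − 1000 = 1001.812 − 1000 = 1.81‰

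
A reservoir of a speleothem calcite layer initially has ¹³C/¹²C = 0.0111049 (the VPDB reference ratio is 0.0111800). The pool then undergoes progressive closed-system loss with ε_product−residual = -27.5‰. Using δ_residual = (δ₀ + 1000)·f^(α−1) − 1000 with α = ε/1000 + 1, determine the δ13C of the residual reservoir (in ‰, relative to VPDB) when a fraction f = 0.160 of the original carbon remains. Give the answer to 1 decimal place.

δ₀ = (0.0111049/0.0111800 − 1)×1000 = (0.993283 − 1)×1000 = -6.717‰
α − 1 = ε/1000 = -0.0275
f^(α−1) = 0.160^(-0.0275) = 1.051687
δ_res = (-6.717 + 1000) × 1.051687 − 1000 = 1044.623 − 1000 = 44.62‰

44.6‰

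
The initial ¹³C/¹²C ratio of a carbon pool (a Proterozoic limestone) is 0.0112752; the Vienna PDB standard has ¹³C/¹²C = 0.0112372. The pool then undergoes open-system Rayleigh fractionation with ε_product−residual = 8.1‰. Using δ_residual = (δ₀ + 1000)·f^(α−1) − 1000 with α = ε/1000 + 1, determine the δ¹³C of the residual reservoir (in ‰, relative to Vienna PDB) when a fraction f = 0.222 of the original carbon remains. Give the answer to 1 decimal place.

δ₀ = (0.0112752/0.0112372 − 1)×1000 = (1.003382 − 1)×1000 = 3.382‰
α − 1 = ε/1000 = 0.0081
f^(α−1) = 0.222^(0.0081) = 0.987883
δ_res = (3.382 + 1000) × 0.987883 − 1000 = 991.224 − 1000 = -8.78‰

-8.8‰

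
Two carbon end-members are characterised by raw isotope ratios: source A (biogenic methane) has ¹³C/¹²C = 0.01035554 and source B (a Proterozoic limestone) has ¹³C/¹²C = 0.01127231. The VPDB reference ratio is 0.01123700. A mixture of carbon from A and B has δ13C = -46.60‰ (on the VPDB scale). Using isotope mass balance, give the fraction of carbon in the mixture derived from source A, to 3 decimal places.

0.610

δ_A = (0.01035554/0.01123700 − 1)×1000 = (0.921557 − 1)×1000 = -78.443‰
δ_B = (0.01127231/0.01123700 − 1)×1000 = (1.003142 − 1)×1000 = 3.142‰
f_A = (δ_mix − δ_B)/(δ_A − δ_B) = (-46.60 − (3.142))/(-78.443 − (3.142))
f_A = -49.742 / -81.585 = 0.6097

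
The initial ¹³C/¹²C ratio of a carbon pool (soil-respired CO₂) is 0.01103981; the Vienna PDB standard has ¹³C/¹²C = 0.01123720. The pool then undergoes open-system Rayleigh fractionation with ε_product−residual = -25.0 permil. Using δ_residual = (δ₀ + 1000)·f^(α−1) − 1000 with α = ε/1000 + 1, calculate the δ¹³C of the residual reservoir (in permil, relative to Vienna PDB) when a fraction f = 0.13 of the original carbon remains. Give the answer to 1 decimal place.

33.8 permil

δ₀ = (0.01103981/0.01123720 − 1)×1000 = (0.982434 − 1)×1000 = -17.566 permil
α − 1 = ε/1000 = -0.0250
f^(α−1) = 0.13^(-0.0250) = 1.052329
δ_res = (-17.566 + 1000) × 1.052329 − 1000 = 1033.844 − 1000 = 33.84 permil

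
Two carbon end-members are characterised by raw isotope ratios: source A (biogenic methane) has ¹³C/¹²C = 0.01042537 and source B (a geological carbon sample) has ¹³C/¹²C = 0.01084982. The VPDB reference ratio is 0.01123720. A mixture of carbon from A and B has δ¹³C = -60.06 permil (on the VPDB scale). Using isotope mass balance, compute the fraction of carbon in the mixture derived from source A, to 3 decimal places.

0.677

δ_A = (0.01042537/0.01123720 − 1)×1000 = (0.927755 − 1)×1000 = -72.245 permil
δ_B = (0.01084982/0.01123720 − 1)×1000 = (0.965527 − 1)×1000 = -34.473 permil
f_A = (δ_mix − δ_B)/(δ_A − δ_B) = (-60.06 − (-34.473))/(-72.245 − (-34.473))
f_A = -25.587 / -37.772 = 0.6774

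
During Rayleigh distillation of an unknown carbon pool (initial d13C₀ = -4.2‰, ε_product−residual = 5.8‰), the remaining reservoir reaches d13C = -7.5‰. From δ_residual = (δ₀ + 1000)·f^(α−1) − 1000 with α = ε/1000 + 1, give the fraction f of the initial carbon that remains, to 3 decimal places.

0.564

α − 1 = ε/1000 = 0.0058
(δ_res + 1000)/(δ₀ + 1000) = (-7.5 + 1000)/(-4.2 + 1000) = 992.5/995.8 = 0.996686
f = 0.996686^(1/0.0058) = exp(ln(0.996686)/0.0058) = exp(-0.00332/0.0058)
f = exp(-0.5723) = 0.5642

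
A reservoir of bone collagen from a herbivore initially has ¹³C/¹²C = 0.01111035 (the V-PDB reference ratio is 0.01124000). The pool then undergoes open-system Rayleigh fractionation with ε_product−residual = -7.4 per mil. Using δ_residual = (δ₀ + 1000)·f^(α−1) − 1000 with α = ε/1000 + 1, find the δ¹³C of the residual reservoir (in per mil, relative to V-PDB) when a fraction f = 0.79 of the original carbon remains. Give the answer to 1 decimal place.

-9.8 per mil

δ₀ = (0.01111035/0.01124000 − 1)×1000 = (0.988465 − 1)×1000 = -11.535 per mil
α − 1 = ε/1000 = -0.0074
f^(α−1) = 0.79^(-0.0074) = 1.001746
δ_res = (-11.535 + 1000) × 1.001746 − 1000 = 990.191 − 1000 = -9.81 per mil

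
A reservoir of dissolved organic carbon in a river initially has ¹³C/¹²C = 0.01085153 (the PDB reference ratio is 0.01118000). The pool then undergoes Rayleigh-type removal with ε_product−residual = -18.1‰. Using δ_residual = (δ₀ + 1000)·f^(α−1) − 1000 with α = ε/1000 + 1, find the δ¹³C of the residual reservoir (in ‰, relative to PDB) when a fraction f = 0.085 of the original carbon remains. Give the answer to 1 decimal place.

δ₀ = (0.01085153/0.01118000 − 1)×1000 = (0.970620 − 1)×1000 = -29.380‰
α − 1 = ε/1000 = -0.0181
f^(α−1) = 0.085^(-0.0181) = 1.045629
δ_res = (-29.380 + 1000) × 1.045629 − 1000 = 1014.908 − 1000 = 14.91‰

14.9‰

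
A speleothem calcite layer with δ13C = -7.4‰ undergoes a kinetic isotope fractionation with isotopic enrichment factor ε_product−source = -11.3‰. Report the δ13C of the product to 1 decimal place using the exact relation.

Exactly, δ_product = (δ_source + 1000)·(ε/1000 + 1) − 1000.
δ_product = (-7.4 + 1000) × (-11.3/1000 + 1) − 1000
δ_product = -18.62‰

-18.6‰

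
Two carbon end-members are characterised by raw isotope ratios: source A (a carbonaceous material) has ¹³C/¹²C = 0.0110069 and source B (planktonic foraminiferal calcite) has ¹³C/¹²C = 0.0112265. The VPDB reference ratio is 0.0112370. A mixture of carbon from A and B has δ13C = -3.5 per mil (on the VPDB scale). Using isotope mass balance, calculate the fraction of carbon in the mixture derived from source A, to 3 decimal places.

0.131

δ_A = (0.0110069/0.0112370 − 1)×1000 = (0.979523 − 1)×1000 = -20.477 per mil
δ_B = (0.0112265/0.0112370 − 1)×1000 = (0.999066 − 1)×1000 = -0.934 per mil
f_A = (δ_mix − δ_B)/(δ_A − δ_B) = (-3.5 − (-0.934))/(-20.477 − (-0.934))
f_A = -2.566 / -19.543 = 0.1313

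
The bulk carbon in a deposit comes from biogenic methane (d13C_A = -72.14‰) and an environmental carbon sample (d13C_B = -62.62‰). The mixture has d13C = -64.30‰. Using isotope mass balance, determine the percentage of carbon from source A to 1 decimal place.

δ_mix = f_A·δ_A + (1 − f_A)·δ_B  ⇒  f_A = (δ_mix − δ_B)/(δ_A − δ_B)
f_A = (-64.30 − (-62.62)) / (-72.14 − (-62.62))
f_A = -1.68 / -9.52 = 0.1765

17.6%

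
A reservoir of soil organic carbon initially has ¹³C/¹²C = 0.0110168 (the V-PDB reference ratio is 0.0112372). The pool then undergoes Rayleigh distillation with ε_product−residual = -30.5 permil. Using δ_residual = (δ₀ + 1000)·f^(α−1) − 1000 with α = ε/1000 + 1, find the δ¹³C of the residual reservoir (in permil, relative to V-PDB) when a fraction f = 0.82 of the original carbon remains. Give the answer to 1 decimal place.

-13.7 permil

δ₀ = (0.0110168/0.0112372 − 1)×1000 = (0.980387 − 1)×1000 = -19.613 permil
α − 1 = ε/1000 = -0.0305
f^(α−1) = 0.82^(-0.0305) = 1.006071
δ_res = (-19.613 + 1000) × 1.006071 − 1000 = 986.339 − 1000 = -13.66 permil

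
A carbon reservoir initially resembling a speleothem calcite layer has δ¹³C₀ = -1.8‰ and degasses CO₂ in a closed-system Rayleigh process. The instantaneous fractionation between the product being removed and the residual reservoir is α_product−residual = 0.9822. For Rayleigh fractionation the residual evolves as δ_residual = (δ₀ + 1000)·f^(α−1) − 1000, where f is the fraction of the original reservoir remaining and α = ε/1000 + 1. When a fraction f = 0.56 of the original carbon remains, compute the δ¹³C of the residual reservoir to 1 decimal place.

Rayleigh residual: δ_res = (δ₀ + 1000)·f^(α−1) − 1000
α − 1 = -0.01780
f^(α−1) = 0.56^(-0.01780) = 1.010374
δ_res = (-1.8 + 1000) × 1.010374 − 1000 = 1008.556 − 1000 = 8.56‰

8.6‰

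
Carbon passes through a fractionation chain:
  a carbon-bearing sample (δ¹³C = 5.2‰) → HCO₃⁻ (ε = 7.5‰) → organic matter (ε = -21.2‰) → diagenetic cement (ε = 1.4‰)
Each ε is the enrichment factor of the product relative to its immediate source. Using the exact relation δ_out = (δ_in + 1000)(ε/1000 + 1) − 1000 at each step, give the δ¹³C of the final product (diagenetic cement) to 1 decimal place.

-7.3‰

step 1: δ = (5.20 + 1000)·(7.5/1000 + 1) − 1000 = 12.74‰
step 2: δ = (12.74 + 1000)·(-21.2/1000 + 1) − 1000 = -8.73‰
step 3: δ = (-8.73 + 1000)·(1.4/1000 + 1) − 1000 = -7.34‰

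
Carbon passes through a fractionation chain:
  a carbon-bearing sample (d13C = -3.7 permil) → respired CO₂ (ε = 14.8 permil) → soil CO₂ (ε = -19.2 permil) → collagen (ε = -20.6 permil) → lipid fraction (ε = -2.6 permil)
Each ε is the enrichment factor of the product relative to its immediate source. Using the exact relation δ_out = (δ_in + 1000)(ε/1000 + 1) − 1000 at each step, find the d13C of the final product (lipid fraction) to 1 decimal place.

step 1: δ = (-3.70 + 1000)·(14.8/1000 + 1) − 1000 = 11.05 permil
step 2: δ = (11.05 + 1000)·(-19.2/1000 + 1) − 1000 = -8.37 permil
step 3: δ = (-8.37 + 1000)·(-20.6/1000 + 1) − 1000 = -28.79 permil
step 4: δ = (-28.79 + 1000)·(-2.6/1000 + 1) − 1000 = -31.32 permil

-31.3 permil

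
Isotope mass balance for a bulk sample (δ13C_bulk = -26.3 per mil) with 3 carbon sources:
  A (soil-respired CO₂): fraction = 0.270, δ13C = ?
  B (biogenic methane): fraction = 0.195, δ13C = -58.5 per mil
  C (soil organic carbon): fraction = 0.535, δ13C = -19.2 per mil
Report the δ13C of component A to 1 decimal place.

Isotope mass balance: δ_bulk = Σ fᵢ·δᵢ.
-26.3 = 0.270×δ_A + 0.195×(-58.5) + 0.535×(-19.2)
0.270·δ_A = -26.3 − (-21.680) = -4.620
δ_A = -4.620 / 0.270 = -17.11 per mil

-17.1 per mil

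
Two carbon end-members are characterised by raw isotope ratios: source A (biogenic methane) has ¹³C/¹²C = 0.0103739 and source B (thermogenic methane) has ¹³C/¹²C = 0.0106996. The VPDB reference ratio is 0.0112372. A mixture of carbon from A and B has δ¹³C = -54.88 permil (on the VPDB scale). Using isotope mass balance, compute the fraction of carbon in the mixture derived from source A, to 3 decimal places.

0.243

δ_A = (0.0103739/0.0112372 − 1)×1000 = (0.923175 − 1)×1000 = -76.825 permil
δ_B = (0.0106996/0.0112372 − 1)×1000 = (0.952159 − 1)×1000 = -47.841 permil
f_A = (δ_mix − δ_B)/(δ_A − δ_B) = (-54.88 − (-47.841))/(-76.825 − (-47.841))
f_A = -7.039 / -28.984 = 0.2429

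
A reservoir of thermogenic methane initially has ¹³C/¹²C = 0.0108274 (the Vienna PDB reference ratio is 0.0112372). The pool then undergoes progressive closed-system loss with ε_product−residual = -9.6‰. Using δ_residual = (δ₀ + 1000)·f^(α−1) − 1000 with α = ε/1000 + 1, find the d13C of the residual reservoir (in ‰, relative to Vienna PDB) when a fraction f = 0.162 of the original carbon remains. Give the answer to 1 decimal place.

-19.5‰

δ₀ = (0.0108274/0.0112372 − 1)×1000 = (0.963532 − 1)×1000 = -36.468‰
α − 1 = ε/1000 = -0.0096
f^(α−1) = 0.162^(-0.0096) = 1.017627
δ_res = (-36.468 + 1000) × 1.017627 − 1000 = 980.516 − 1000 = -19.48‰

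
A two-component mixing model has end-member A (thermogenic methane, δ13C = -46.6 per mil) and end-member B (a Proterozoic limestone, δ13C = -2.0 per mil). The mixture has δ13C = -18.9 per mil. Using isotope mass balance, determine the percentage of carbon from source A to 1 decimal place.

37.9%

δ_mix = f_A·δ_A + (1 − f_A)·δ_B  ⇒  f_A = (δ_mix − δ_B)/(δ_A − δ_B)
f_A = (-18.9 − (-2.0)) / (-46.6 − (-2.0))
f_A = -16.9 / -44.6 = 0.3789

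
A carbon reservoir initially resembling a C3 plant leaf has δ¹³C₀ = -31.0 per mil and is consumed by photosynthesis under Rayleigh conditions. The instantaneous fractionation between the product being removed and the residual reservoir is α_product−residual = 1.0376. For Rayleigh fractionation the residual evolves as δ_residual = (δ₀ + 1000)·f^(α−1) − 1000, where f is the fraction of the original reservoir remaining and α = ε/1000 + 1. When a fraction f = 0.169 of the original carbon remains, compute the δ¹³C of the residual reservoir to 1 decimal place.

-93.7 per mil

Rayleigh residual: δ_res = (δ₀ + 1000)·f^(α−1) − 1000
α − 1 = 0.03760
f^(α−1) = 0.169^(0.03760) = 0.935338
δ_res = (-31.0 + 1000) × 0.935338 − 1000 = 906.342 − 1000 = -93.66 per mil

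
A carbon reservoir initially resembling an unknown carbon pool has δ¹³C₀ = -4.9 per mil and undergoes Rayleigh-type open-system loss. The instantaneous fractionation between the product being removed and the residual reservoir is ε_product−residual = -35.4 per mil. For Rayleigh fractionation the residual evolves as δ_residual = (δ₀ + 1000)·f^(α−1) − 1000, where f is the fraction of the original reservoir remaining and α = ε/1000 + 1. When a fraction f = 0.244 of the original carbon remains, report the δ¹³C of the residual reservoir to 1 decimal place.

Rayleigh residual: δ_res = (δ₀ + 1000)·f^(α−1) − 1000
α = ε/1000 + 1 = 0.96460, so α − 1 = -0.03540
f^(α−1) = 0.244^(-0.03540) = 1.051203
δ_res = (-4.9 + 1000) × 1.051203 − 1000 = 1046.052 − 1000 = 46.05 per mil

46.1 per mil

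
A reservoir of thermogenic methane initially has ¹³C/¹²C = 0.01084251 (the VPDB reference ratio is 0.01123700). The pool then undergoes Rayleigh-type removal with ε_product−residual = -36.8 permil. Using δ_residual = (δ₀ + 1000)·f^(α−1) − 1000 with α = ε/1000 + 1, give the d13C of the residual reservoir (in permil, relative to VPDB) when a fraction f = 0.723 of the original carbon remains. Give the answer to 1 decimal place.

δ₀ = (0.01084251/0.01123700 − 1)×1000 = (0.964894 − 1)×1000 = -35.106 permil
α − 1 = ε/1000 = -0.0368
f^(α−1) = 0.723^(-0.0368) = 1.012007
δ_res = (-35.106 + 1000) × 1.012007 − 1000 = 976.480 − 1000 = -23.52 permil

-23.5 permil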